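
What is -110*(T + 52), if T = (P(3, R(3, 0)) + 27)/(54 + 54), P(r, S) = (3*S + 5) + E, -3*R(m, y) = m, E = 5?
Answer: -155375/27 ≈ -5754.6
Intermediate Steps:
R(m, y) = -m/3
P(r, S) = 10 + 3*S (P(r, S) = (3*S + 5) + 5 = (5 + 3*S) + 5 = 10 + 3*S)
T = 17/54 (T = ((10 + 3*(-⅓*3)) + 27)/(54 + 54) = ((10 + 3*(-1)) + 27)/108 = ((10 - 3) + 27)*(1/108) = (7 + 27)*(1/108) = 34*(1/108) = 17/54 ≈ 0.31481)
-110*(T + 52) = -110*(17/54 + 52) = -110*2825/54 = -155375/27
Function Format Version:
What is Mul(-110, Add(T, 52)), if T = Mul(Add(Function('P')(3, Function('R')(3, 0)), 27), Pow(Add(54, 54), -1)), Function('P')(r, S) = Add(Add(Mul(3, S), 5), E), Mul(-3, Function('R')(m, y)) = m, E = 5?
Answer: Rational(-155375, 27) ≈ -5754.6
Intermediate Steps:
Function('R')(m, y) = Mul(Rational(-1, 3), m)
Function('P')(r, S) = Add(10, Mul(3, S)) (Function('P')(r, S) = Add(Add(Mul(3, S), 5), 5) = Add(Add(5, Mul(3, S)), 5) = Add(10, Mul(3, S)))
T = Rational(17, 54) (T = Mul(Add(Add(10, Mul(3, Mul(Rational(-1, 3), 3))), 27), Pow(Add(54, 54), -1)) = Mul(Add(Add(10, Mul(3, -1)), 27), Pow(108, -1)) = Mul(Add(Add(10, -3), 27), Rational(1, 108)) = Mul(Add(7, 27), Rational(1, 108)) = Mul(34, Rational(1, 108)) = Rational(17, 54) ≈ 0.31481)
Mul(-110, Add(T, 52)) = Mul(-110, Add(Rational(17, 54), 52)) = Mul(-110, Rational(2825, 54)) = Rational(-155375, 27)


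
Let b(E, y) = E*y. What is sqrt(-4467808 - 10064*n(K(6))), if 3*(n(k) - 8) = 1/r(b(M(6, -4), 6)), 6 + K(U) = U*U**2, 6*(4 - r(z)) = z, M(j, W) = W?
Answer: I*sqrt(40938654)/3 ≈ 2132.8*I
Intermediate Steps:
r(z) = 4 - z/6
K(U) = -6 + U**3 (K(U) = -6 + U*U**2 = -6 + U**3)
n(k) = 193/24 (n(k) = 8 + 1/(3*(4 - (-2)*6/3)) = 8 + 1/(3*(4 - 1/6*(-24))) = 8 + 1/(3*(4 + 4)) = 8 + (1/3)/8 = 8 + (1/3)*(1/8) = 8 + 1/24 = 193/24)
sqrt(-4467808 - 10064*n(K(6))) = sqrt(-4467808 - 10064*193/24) = sqrt(-4467808 - 242794/3) = sqrt(-13646218/3) = I*sqrt(40938654)/3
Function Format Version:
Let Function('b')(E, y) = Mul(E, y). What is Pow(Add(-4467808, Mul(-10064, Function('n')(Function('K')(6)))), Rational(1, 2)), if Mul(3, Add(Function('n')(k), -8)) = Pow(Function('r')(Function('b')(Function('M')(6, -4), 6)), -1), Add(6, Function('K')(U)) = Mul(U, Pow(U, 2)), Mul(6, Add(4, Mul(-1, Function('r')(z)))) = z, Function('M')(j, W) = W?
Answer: Mul(Rational(1, 3), I, Pow(40938654, Rational(1, 2))) ≈ Mul(2132.8, I)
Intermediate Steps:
Function('r')(z) = Add(4, Mul(Rational(-1, 6), z))
Function('K')(U) = Add(-6, Pow(U, 3)) (Function('K')(U) = Add(-6, Mul(U, Pow(U, 2))) = Add(-6, Pow(U, 3)))
Function('n')(k) = Rational(193, 24) (Function('n')(k) = Add(8, Mul(Rational(1, 3), Pow(Add(4, Mul(Rational(-1, 6), Mul(-4, 6))), -1))) = Add(8, Mul(Rational(1, 3), Pow(Add(4, Mul(Rational(-1, 6), -24)), -1))) = Add(8, Mul(Rational(1, 3), Pow(Add(4, 4), -1))) = Add(8, Mul(Rational(1, 3), Pow(8, -1))) = Add(8, Mul(Rational(1, 3), Rational(1, 8))) = Add(8, Rational(1, 24)) = Rational(193, 24))
Pow(Add(-4467808, Mul(-10064, Function('n')(Function('K')(6)))), Rational(1, 2)) = Pow(Add(-4467808, Mul(-10064, Rational(193, 24))), Rational(1, 2)) = Pow(Add(-4467808, Rational(-242794, 3)), Rational(1, 2)) = Pow(Rational(-13646218, 3), Rational(1, 2)) = Mul(Rational(1, 3), I, Pow(40938654, Rational(1, 2)))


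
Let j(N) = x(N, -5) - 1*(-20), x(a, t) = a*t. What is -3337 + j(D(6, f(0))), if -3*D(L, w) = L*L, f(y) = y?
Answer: -3257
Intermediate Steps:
D(L, w) = -L²/3 (D(L, w) = -L*L/3 = -L²/3)
j(N) = 20 - 5*N (j(N) = N*(-5) - 1*(-20) = -5*N + 20 = 20 - 5*N)
-3337 + j(D(6, f(0))) = -3337 + (20 - (-5)*6²/3) = -3337 + (20 - (-5)*36/3) = -3337 + (20 - 5*(-12)) = -3337 + (20 + 60) = -3337 + 80 = -3257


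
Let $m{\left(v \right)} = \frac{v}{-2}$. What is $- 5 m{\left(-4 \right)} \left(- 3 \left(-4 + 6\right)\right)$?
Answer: $60$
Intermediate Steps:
$m{\left(v \right)} = - \frac{v}{2}$ ($m{\left(v \right)} = v \left(- \frac{1}{2}\right) = - \frac{v}{2}$)
$- 5 m{\left(-4 \right)} \left(- 3 \left(-4 + 6\right)\right) = - 5 \left(\left(- \frac{1}{2}\right) \left(-4\right)\right) \left(- 3 \left(-4 + 6\right)\right) = \left(-5\right) 2 \left(\left(-3\right) 2\right) = \left(-10\right) \left(-6\right) = 60$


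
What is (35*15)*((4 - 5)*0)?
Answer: 0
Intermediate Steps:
(35*15)*((4 - 5)*0) = 525*(-1*0) = 525*0 = 0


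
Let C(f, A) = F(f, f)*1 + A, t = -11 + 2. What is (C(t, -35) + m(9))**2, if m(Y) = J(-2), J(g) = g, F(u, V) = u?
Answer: 2116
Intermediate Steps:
t = -9
m(Y) = -2
C(f, A) = A + f (C(f, A) = f*1 + A = f + A = A + f)
(C(t, -35) + m(9))**2 = ((-35 - 9) - 2)**2 = (-44 - 2)**2 = (-46)**2 = 2116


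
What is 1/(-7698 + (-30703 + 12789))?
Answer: -1/25612 ≈ -3.9044e-5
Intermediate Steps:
1/(-7698 + (-30703 + 12789)) = 1/(-7698 - 17914) = 1/(-25612) = -1/25612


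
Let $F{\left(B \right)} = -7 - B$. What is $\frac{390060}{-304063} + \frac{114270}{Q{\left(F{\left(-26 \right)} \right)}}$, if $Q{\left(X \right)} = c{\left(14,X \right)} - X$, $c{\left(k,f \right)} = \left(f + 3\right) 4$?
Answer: $\frac{11572788290}{6993449} \approx 1654.8$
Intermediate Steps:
$c{\left(k,f \right)} = 12 + 4 f$ ($c{\left(k,f \right)} = \left(3 + f\right) 4 = 12 + 4 f$)
$Q{\left(X \right)} = 12 + 3 X$ ($Q{\left(X \right)} = \left(12 + 4 X\right) - X = 12 + 3 X$)
$\frac{390060}{-304063} + \frac{114270}{Q{\left(F{\left(-26 \right)} \right)}} = \frac{390060}{-304063} + \frac{114270}{12 + 3 \left(-7 - -26\right)} = 390060 \left(- \frac{1}{304063}\right) + \frac{114270}{12 + 3 \left(-7 + 26\right)} = - \frac{390060}{304063} + \frac{114270}{12 + 3 \cdot 19} = - \frac{390060}{304063} + \frac{114270}{12 + 57} = - \frac{390060}{304063} + \frac{114270}{69} = - \frac{390060}{304063} + 114270 \cdot \frac{1}{69} = - \frac{390060}{304063} + \frac{38090}{23} = \frac{11572788290}{6993449}$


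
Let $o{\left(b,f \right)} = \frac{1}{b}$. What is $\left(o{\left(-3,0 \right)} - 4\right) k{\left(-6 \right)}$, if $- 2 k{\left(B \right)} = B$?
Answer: $-13$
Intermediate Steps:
$k{\left(B \right)} = - \frac{B}{2}$
$\left(o{\left(-3,0 \right)} - 4\right) k{\left(-6 \right)} = \left(\frac{1}{-3} - 4\right) \left(\left(- \frac{1}{2}\right) \left(-6\right)\right) = \left(- \frac{1}{3} - 4\right) 3 = \left(- \frac{13}{3}\right) 3 = -13$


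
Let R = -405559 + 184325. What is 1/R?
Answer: -1/221234 ≈ -4.5201e-6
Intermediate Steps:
R = -221234
1/R = 1/(-221234) = -1/221234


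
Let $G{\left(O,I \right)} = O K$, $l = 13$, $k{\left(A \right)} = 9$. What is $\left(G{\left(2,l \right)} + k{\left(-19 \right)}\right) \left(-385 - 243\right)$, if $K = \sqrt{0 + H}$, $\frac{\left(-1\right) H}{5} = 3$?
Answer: $-5652 - 1256 i \sqrt{15} \approx -5652.0 - 4864.5 i$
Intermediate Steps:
$H = -15$ ($H = \left(-5\right) 3 = -15$)
$K = i \sqrt{15}$ ($K = \sqrt{0 - 15} = \sqrt{-15} = i \sqrt{15} \approx 3.873 i$)
$G{\left(O,I \right)} = i O \sqrt{15}$ ($G{\left(O,I \right)} = O i \sqrt{15} = i O \sqrt{15}$)
$\left(G{\left(2,l \right)} + k{\left(-19 \right)}\right) \left(-385 - 243\right) = \left(i 2 \sqrt{15} + 9\right) \left(-385 - 243\right) = \left(2 i \sqrt{15} + 9\right) \left(-628\right) = \left(9 + 2 i \sqrt{15}\right) \left(-628\right) = -5652 - 1256 i \sqrt{15}$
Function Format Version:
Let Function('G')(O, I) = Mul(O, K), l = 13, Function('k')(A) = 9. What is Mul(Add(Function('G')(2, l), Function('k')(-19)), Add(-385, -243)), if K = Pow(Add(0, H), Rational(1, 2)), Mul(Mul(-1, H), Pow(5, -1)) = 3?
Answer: Add(-5652, Mul(-1256, I, Pow(15, Rational(1, 2)))) ≈ Add(-5652.0, Mul(-4864.5, I))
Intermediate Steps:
H = -15 (H = Mul(-5, 3) = -15)
K = Mul(I, Pow(15, Rational(1, 2))) (K = Pow(Add(0, -15), Rational(1, 2)) = Pow(-15, Rational(1, 2)) = Mul(I, Pow(15, Rational(1, 2))) ≈ Mul(3.8730, I))
Function('G')(O, I) = Mul(I, O, Pow(15, Rational(1, 2))) (Function('G')(O, I) = Mul(O, Mul(I, Pow(15, Rational(1, 2)))) = Mul(I, O, Pow(15, Rational(1, 2))))
Mul(Add(Function('G')(2, l), Function('k')(-19)), Add(-385, -243)) = Mul(Add(Mul(I, 2, Pow(15, Rational(1, 2))), 9), Add(-385, -243)) = Mul(Add(Mul(2, I, Pow(15, Rational(1, 2))), 9), -628) = Mul(Add(9, Mul(2, I, Pow(15, Rational(1, 2)))), -628) = Add(-5652, Mul(-1256, I, Pow(15, Rational(1, 2))))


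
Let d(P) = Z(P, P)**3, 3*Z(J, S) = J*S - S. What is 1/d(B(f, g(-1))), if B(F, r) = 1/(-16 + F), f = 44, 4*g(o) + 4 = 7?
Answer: -481890304/729 ≈ -6.6103e+5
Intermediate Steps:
g(o) = 3/4 (g(o) = -1 + (1/4)*7 = -1 + 7/4 = 3/4)
Z(J, S) = -S/3 + J*S/3 (Z(J, S) = (J*S - S)/3 = (-S + J*S)/3 = -S/3 + J*S/3)
d(P) = P**3*(-1 + P)**3/27 (d(P) = (P*(-1 + P)/3)**3 = P**3*(-1 + P)**3/27)
1/d(B(f, g(-1))) = 1/((1/(-16 + 44))**3*(-1 + 1/(-16 + 44))**3/27) = 1/((1/28)**3*(-1 + 1/28)**3/27) = 1/((1/27)*(1/21952)*(-27/28)**3) = 1/((1/27)*(1/21952)*(-19683/21952)) = 1/(-729/481890304) = -481890304/729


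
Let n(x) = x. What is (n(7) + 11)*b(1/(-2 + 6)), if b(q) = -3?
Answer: -54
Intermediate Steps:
(n(7) + 11)*b(1/(-2 + 6)) = (7 + 11)*(-3) = 18*(-3) = -54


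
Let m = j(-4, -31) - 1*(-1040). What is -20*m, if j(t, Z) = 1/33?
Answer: -686420/33 ≈ -20801.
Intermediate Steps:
j(t, Z) = 1/33
m = 34321/33 (m = 1/33 - 1*(-1040) = 1/33 + 1040 = 34321/33 ≈ 1040.0)
-20*m = -20*34321/33 = -686420/33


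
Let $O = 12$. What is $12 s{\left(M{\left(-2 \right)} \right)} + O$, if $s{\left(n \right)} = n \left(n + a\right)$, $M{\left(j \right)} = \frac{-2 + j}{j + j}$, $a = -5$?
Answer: $-36$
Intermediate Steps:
$M{\left(j \right)} = \frac{-2 + j}{2 j}$
$s{\left(n \right)} = n \left(-5 + n\right)$ ($s{\left(n \right)} = n \left(n - 5\right) = n \left(-5 + n\right)$)
$12 s{\left(M{\left(-2 \right)} \right)} + O = 12 \frac{-2 - 2}{2 \left(-2\right)} \left(-5 + \frac{-2 - 2}{2 \left(-2\right)}\right) + 12 = 12 \cdot \frac{1}{2} \left(- \frac{1}{2}\right) \left(-4\right) \left(-5 + \frac{1}{2} \left(- \frac{1}{2}\right) \left(-4\right)\right) + 12 = 12 \cdot 1 \left(-5 + 1\right) + 12 = 12 \cdot 1 \left(-4\right) + 12 = 12 \left(-4\right) + 12 = -48 + 12 = -36$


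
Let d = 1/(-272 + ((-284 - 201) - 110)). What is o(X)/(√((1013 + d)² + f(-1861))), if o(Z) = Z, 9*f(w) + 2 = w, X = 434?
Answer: 376278*√771202593277/771202593277 ≈ 0.42847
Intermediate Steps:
f(w) = -2/9 + w/9
d = -1/867 (d = 1/(-272 + (-485 - 110)) = 1/(-272 - 595) = 1/(-867) = -1/867 ≈ -0.0011534)
o(X)/(√((1013 + d)² + f(-1861))) = 434/(√((1013 - 1/867)² + (-2/9 + (⅑)*(-1861)))) = 434/(√((878270/867)² + (-2/9 - 1861/9))) = 434/(√(771358192900/751689 - 207)) = 434/(√(771202593277/751689)) = 434/((√771202593277/867)) = 434*(867*√771202593277/771202593277) = 376278*√771202593277/771202593277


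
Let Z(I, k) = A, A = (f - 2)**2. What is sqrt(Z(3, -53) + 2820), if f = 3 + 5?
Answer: 2*sqrt(714) ≈ 53.442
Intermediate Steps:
f = 8
A = 36 (A = (8 - 2)**2 = 6**2 = 36)
Z(I, k) = 36
sqrt(Z(3, -53) + 2820) = sqrt(36 + 2820) = sqrt(2856) = 2*sqrt(714)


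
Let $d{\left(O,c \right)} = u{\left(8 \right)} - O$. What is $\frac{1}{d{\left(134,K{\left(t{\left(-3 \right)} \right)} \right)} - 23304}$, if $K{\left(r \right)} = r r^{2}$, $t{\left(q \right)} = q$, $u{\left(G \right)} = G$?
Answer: $- \frac{1}{23430} \approx -4.268 \cdot 10^{-5}$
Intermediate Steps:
$K{\left(r \right)} = r^{3}$
$d{\left(O,c \right)} = 8 - O$
$\frac{1}{d{\left(134,K{\left(t{\left(-3 \right)} \right)} \right)} - 23304} = \frac{1}{\left(8 - 134\right) - 23304} = \frac{1}{-126 - 23304} = \frac{1}{-23430} = - \frac{1}{23430}$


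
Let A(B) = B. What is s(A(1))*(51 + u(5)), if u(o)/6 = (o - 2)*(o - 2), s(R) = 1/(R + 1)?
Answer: 105/2 ≈ 52.500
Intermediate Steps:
s(R) = 1/(1 + R)
u(o) = 6*(-2 + o)² (u(o) = 6*((o - 2)*(o - 2)) = 6*((-2 + o)*(-2 + o)) = 6*(-2 + o)²)
s(A(1))*(51 + u(5)) = (51 + 6*(-2 + 5)²)/(1 + 1) = (51 + 6*3²)/2 = (51 + 6*9)/2 = (51 + 54)/2 = (½)*105 = 105/2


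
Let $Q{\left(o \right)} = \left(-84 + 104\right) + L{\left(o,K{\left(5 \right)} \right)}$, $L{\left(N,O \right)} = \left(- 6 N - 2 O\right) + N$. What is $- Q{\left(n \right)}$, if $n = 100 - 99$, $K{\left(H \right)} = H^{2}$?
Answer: $35$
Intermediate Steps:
$L{\left(N,O \right)} = - 5 N - 2 O$
$n = 1$ ($n = 100 - 99 = 1$)
$Q{\left(o \right)} = -30 - 5 o$ ($Q{\left(o \right)} = \left(-84 + 104\right) - \left(50 + 5 o\right) = 20 - \left(50 + 5 o\right) = -30 - 5 o$)
$- Q{\left(n \right)} = - (-30 - 5) = \left(-1\right) \left(-35\right) = 35$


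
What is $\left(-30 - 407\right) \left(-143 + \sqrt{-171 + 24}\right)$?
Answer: $62491 - 3059 i \sqrt{3} \approx 62491.0 - 5298.3 i$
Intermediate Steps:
$\left(-30 - 407\right) \left(-143 + \sqrt{-171 + 24}\right) = - 437 \left(-143 + \sqrt{-147}\right) = - 437 \left(-143 + 7 i \sqrt{3}\right) = 62491 - 3059 i \sqrt{3}$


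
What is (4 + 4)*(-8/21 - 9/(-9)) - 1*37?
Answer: -673/21 ≈ -32.048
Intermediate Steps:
(4 + 4)*(-8/21 - 9/(-9)) - 1*37 = 8*(-8*1/21 - 9*(-1/9)) - 37 = 8*(-8/21 + 1) - 37 = 8*(13/21) - 37 = 104/21 - 37 = -673/21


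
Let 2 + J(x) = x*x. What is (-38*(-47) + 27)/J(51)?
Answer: 1813/2599 ≈ 0.69758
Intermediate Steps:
J(x) = -2 + x² (J(x) = -2 + x*x = -2 + x²)
(-38*(-47) + 27)/J(51) = (-38*(-47) + 27)/(-2 + 51²) = (1786 + 27)/(-2 + 2601) = 1813/2599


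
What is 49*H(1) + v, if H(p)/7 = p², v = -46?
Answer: 297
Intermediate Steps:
H(p) = 7*p²
49*H(1) + v = 49*(7*1²) - 46 = 49*(7*1) - 46 = 49*7 - 46 = 343 - 46 = 297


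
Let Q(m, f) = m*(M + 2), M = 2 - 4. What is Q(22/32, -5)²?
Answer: 0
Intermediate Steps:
M = -2
Q(m, f) = 0 (Q(m, f) = m*(-2 + 2) = m*0 = 0)
Q(22/32, -5)² = 0² = 0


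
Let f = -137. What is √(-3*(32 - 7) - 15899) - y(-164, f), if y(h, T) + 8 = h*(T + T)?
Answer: -44928 + 7*I*√326 ≈ -44928.0 + 126.39*I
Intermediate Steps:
y(h, T) = -8 + 2*T*h (y(h, T) = -8 + h*(T + T) = -8 + h*(2*T) = -8 + 2*T*h)
√(-3*(32 - 7) - 15899) - y(-164, f) = √(-3*(32 - 7) - 15899) - (-8 + 2*(-137)*(-164)) = √(-3*25 - 15899) - (-8 + 44936) = √(-75 - 15899) - 1*44928 = √(-15974) - 44928 = 7*I*√326 - 44928 = -44928 + 7*I*√326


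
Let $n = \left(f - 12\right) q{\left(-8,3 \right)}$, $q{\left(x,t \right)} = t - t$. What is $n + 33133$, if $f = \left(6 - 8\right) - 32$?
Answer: $33133$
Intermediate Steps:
$q{\left(x,t \right)} = 0$
$f = -34$ ($f = -2 - 32 = -34$)
$n = 0$ ($n = \left(-34 - 12\right) 0 = \left(-46\right) 0 = 0$)
$n + 33133 = 0 + 33133 = 33133$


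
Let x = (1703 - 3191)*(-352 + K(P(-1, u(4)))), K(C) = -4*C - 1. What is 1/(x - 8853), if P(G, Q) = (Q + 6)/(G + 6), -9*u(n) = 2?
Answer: 15/7849333 ≈ 1.9110e-6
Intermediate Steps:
u(n) = -2/9 (u(n) = -⅑*2 = -2/9)
P(G, Q) = (6 + Q)/(6 + G)
K(C) = -1 - 4*C
x = 7982128/15 (x = (1703 - 3191)*(-352 + (-1 - 4*(6 - 2/9)/(6 - 1))) = -1488*(-352 + (-1 - 4*52/(5*9))) = -1488*(-352 + (-1 - 4*52/45)) = -1488*(-352 + (-1 - 208/45)) = -1488*(-352 - 253/45) = -1488*(-16093/45) = 7982128/15 ≈ 5.3214e+5)
1/(x - 8853) = 1/(7982128/15 - 8853) = 1/(7849333/15) = 15/7849333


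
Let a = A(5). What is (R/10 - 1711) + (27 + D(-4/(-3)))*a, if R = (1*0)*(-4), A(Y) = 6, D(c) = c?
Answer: -1541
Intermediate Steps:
R = 0 (R = 0*(-4) = 0)
a = 6
(R/10 - 1711) + (27 + D(-4/(-3)))*a = (0/10 - 1711) + (27 - 4/(-3))*6 = ((⅒)*0 - 1711) + (27 - 4*(-⅓))*6 = (0 - 1711) + (27 + 4/3)*6 = -1711 + (85/3)*6 = -1711 + 170 = -1541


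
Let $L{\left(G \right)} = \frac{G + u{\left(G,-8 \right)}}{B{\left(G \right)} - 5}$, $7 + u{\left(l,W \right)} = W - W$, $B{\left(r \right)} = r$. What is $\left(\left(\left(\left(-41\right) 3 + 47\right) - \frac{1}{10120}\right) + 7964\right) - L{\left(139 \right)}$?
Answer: $\frac{5347711533}{678040} \approx 7887.0$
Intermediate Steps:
$u{\left(l,W \right)} = -7$ ($u{\left(l,W \right)} = -7 + \left(W - W\right) = -7 + 0 = -7$)
$L{\left(G \right)} = \frac{-7 + G}{-5 + G}$ ($L{\left(G \right)} = \frac{G - 7}{G - 5} = \frac{-7 + G}{-5 + G}$)
$\left(\left(\left(\left(-41\right) 3 + 47\right) - \frac{1}{10120}\right) + 7964\right) - L{\left(139 \right)} = \left(\left(\left(\left(-41\right) 3 + 47\right) - \frac{1}{10120}\right) + 7964\right) - \frac{-7 + 139}{-5 + 139} = \left(\left(\left(-123 + 47\right) - \frac{1}{10120}\right) + 7964\right) - \frac{1}{134} \cdot 132 = \left(\left(-76 - \frac{1}{10120}\right) + 7964\right) - \frac{1}{134} \cdot 132 = \left(- \frac{769121}{10120} + 7964\right) - \frac{66}{67} = \frac{79826559}{10120} - \frac{66}{67} = \frac{5347711533}{678040}$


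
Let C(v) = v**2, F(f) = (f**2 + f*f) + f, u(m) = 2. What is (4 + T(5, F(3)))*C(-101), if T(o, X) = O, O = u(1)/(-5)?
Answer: 183618/5 ≈ 36724.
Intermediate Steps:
O = -2/5 (O = 2/(-5) = 2*(-1/5) = -2/5 ≈ -0.40000)
F(f) = f + 2*f**2 (F(f) = (f**2 + f**2) + f = 2*f**2 + f = f + 2*f**2)
T(o, X) = -2/5
(4 + T(5, F(3)))*C(-101) = (4 - 2/5)*(-101)**2 = (18/5)*10201 = 183618/5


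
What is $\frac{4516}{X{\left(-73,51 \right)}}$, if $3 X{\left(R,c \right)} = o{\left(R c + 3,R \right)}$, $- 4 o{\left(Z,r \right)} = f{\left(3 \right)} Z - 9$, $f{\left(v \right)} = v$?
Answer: $\frac{18064}{3723} \approx 4.852$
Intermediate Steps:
$o{\left(Z,r \right)} = \frac{9}{4} - \frac{3 Z}{4}$ ($o{\left(Z,r \right)} = - \frac{3 Z - 9}{4} = - \frac{-9 + 3 Z}{4} = \frac{9}{4} - \frac{3 Z}{4}$)
$X{\left(R,c \right)} = - \frac{R c}{4}$ ($X{\left(R,c \right)} = \frac{\frac{9}{4} - \frac{3 \left(R c + 3\right)}{4}}{3} = \frac{\frac{9}{4} - \frac{3 \left(3 + R c\right)}{4}}{3} = \frac{\frac{9}{4} - \left(\frac{9}{4} + \frac{3 R c}{4}\right)}{3} = \frac{\left(- \frac{3}{4}\right) R c}{3} = - \frac{R c}{4}$)
$\frac{4516}{X{\left(-73,51 \right)}} = \frac{4516}{\left(- \frac{1}{4}\right) \left(-73\right) 51} = \frac{4516}{\frac{3723}{4}} = 4516 \cdot \frac{4}{3723} = \frac{18064}{3723}$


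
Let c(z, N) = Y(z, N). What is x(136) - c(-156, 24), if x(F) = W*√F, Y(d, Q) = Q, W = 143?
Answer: -24 + 286*√34 ≈ 1643.7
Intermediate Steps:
x(F) = 143*√F
c(z, N) = N
x(136) - c(-156, 24) = 143*√136 - 1*24 = 143*(2*√34) - 24 = 286*√34 - 24 = -24 + 286*√34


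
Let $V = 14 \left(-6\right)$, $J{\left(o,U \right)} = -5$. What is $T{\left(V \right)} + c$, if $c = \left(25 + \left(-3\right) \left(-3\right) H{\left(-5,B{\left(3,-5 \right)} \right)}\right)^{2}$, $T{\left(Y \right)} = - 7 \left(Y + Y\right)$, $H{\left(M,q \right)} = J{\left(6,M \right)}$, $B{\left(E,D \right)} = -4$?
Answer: $1576$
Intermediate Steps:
$H{\left(M,q \right)} = -5$
$V = -84$
$T{\left(Y \right)} = - 14 Y$ ($T{\left(Y \right)} = - 7 \cdot 2 Y = - 14 Y$)
$c = 400$ ($c = \left(25 + \left(-3\right) \left(-3\right) \left(-5\right)\right)^{2} = \left(25 + 9 \left(-5\right)\right)^{2} = \left(25 - 45\right)^{2} = \left(-20\right)^{2} = 400$)
$T{\left(V \right)} + c = \left(-14\right) \left(-84\right) + 400 = 1176 + 400 = 1576$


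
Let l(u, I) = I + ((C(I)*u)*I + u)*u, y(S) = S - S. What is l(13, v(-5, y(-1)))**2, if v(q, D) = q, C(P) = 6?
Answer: 24068836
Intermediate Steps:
y(S) = 0
l(u, I) = I + u*(u + 6*I*u) (l(u, I) = I + ((6*u)*I + u)*u = I + (6*I*u + u)*u = I + (u + 6*I*u)*u = I + u*(u + 6*I*u))
l(13, v(-5, y(-1)))**2 = (-5 + 13**2 + 6*(-5)*13**2)**2 = (-5 + 169 + 6*(-5)*169)**2 = (-5 + 169 - 5070)**2 = (-4906)**2 = 24068836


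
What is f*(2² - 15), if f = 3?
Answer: -33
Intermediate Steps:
f*(2² - 15) = 3*(2² - 15) = 3*(4 - 15) = 3*(-11) = -33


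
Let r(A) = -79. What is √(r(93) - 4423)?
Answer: I*√4502 ≈ 67.097*I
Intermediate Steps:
√(r(93) - 4423) = √(-79 - 4423) = √(-4502) = I*√4502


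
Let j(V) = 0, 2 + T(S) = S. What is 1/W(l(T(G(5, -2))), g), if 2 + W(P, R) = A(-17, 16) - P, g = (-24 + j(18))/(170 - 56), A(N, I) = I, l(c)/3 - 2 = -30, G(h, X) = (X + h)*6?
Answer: 1/98 ≈ 0.010204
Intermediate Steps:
G(h, X) = 6*X + 6*h
T(S) = -2 + S
l(c) = -84 (l(c) = 6 + 3*(-30) = 6 - 90 = -84)
g = -4/19 (g = (-24 + 0)/(170 - 56) = -24/114 = -24*1/114 = -4/19 ≈ -0.21053)
W(P, R) = 14 - P (W(P, R) = -2 + (16 - P) = 14 - P)
1/W(l(T(G(5, -2))), g) = 1/(14 - 1*(-84)) = 1/(14 + 84) = 1/98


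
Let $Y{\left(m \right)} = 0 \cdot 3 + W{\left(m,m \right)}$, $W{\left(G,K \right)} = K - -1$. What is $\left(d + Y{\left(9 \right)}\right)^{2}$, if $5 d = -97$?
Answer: $\frac{2209}{25} \approx 88.36$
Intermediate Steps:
$d = - \frac{97}{5}$ ($d = \frac{1}{5} \left(-97\right) = - \frac{97}{5} \approx -19.4$)
$W{\left(G,K \right)} = 1 + K$ ($W{\left(G,K \right)} = K + 1 = 1 + K$)
$Y{\left(m \right)} = 1 + m$ ($Y{\left(m \right)} = 0 \cdot 3 + \left(1 + m\right) = 0 + \left(1 + m\right) = 1 + m$)
$\left(d + Y{\left(9 \right)}\right)^{2} = \left(- \frac{97}{5} + \left(1 + 9\right)\right)^{2} = \left(- \frac{97}{5} + 10\right)^{2} = \left(- \frac{47}{5}\right)^{2} = \frac{2209}{25}$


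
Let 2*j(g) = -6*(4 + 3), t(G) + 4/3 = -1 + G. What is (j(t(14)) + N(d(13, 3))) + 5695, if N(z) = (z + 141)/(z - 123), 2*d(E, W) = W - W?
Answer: 232587/41 ≈ 5672.9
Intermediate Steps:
d(E, W) = 0 (d(E, W) = (W - W)/2 = (½)*0 = 0)
t(G) = -7/3 + G (t(G) = -4/3 + (-1 + G) = -7/3 + G)
N(z) = (141 + z)/(-123 + z)
j(g) = -21 (j(g) = (-6*(4 + 3))/2 = (-6*7)/2 = (½)*(-42) = -21)
(j(t(14)) + N(d(13, 3))) + 5695 = (-21 + (141 + 0)/(-123 + 0)) + 5695 = (-21 + 141/(-123)) + 5695 = (-21 - 1/123*141) + 5695 = (-21 - 47/41) + 5695 = -908/41 + 5695 = 232587/41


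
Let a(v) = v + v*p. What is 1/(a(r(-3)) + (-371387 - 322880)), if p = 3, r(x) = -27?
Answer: -1/694375 ≈ -1.4401e-6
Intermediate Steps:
a(v) = 4*v (a(v) = v + v*3 = v + 3*v = 4*v)
1/(a(r(-3)) + (-371387 - 322880)) = 1/(4*(-27) + (-371387 - 322880)) = 1/(-108 - 694267) = 1/(-694375) = -1/694375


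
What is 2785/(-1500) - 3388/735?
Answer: -13579/2100 ≈ -6.4662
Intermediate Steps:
2785/(-1500) - 3388/735 = 2785*(-1/1500) - 3388*1/735 = -557/300 - 484/105 = -13579/2100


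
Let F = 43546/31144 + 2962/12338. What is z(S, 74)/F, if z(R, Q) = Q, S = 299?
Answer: 7108711432/157379769 ≈ 45.169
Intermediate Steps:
F = 157379769/96063668 (F = 43546*(1/31144) + 2962*(1/12338) = 21773/15572 + 1481/6169 = 157379769/96063668 ≈ 1.6383)
z(S, 74)/F = 74/(157379769/96063668) = 74*(96063668/157379769) = 7108711432/157379769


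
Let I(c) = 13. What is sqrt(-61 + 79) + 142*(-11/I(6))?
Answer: -1562/13 + 3*sqrt(2) ≈ -115.91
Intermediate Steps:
sqrt(-61 + 79) + 142*(-11/I(6)) = sqrt(-61 + 79) + 142*(-11/13) = sqrt(18) + 142*(-11*1/13) = 3*sqrt(2) + 142*(-11/13) = 3*sqrt(2) - 1562/13 = -1562/13 + 3*sqrt(2)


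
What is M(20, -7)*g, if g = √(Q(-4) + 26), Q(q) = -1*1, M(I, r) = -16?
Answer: -80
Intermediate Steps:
Q(q) = -1
g = 5 (g = √(-1 + 26) = √25 = 5)
M(20, -7)*g = -16*5 = -80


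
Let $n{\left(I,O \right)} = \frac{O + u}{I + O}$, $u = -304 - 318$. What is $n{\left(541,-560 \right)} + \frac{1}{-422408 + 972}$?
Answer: $\frac{498137333}{8007284} \approx 62.211$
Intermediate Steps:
$u = -622$ ($u = -304 - 318 = -622$)
$n{\left(I,O \right)} = \frac{-622 + O}{I + O}$ ($n{\left(I,O \right)} = \frac{O - 622}{I + O} = \frac{-622 + O}{I + O}$)
$n{\left(541,-560 \right)} + \frac{1}{-422408 + 972} = \frac{-622 - 560}{541 - 560} + \frac{1}{-422408 + 972} = \frac{1}{-19} \left(-1182\right) + \frac{1}{-421436} = \left(- \frac{1}{19}\right) \left(-1182\right) - \frac{1}{421436} = \frac{1182}{19} - \frac{1}{421436} = \frac{498137333}{8007284}$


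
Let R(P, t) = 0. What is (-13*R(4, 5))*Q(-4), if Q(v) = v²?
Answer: 0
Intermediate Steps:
(-13*R(4, 5))*Q(-4) = -13*0*(-4)² = 0*16 = 0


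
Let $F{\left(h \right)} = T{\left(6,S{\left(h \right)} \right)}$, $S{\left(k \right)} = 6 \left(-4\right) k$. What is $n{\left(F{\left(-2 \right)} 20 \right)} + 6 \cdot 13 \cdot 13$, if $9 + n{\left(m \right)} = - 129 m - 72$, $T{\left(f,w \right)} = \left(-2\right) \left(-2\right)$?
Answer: $-9387$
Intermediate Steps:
$S{\left(k \right)} = - 24 k$
$T{\left(f,w \right)} = 4$
$F{\left(h \right)} = 4$
$n{\left(m \right)} = -81 - 129 m$ ($n{\left(m \right)} = -9 - \left(72 + 129 m\right) = -81 - 129 m$)
$n{\left(F{\left(-2 \right)} 20 \right)} + 6 \cdot 13 \cdot 13 = \left(-81 - 129 \cdot 4 \cdot 20\right) + 6 \cdot 13 \cdot 13 = \left(-81 - 10320\right) + 78 \cdot 13 = \left(-81 - 10320\right) + 1014 = -10401 + 1014 = -9387$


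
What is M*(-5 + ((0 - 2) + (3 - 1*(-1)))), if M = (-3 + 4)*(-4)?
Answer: 12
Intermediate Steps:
M = -4 (M = 1*(-4) = -4)
M*(-5 + ((0 - 2) + (3 - 1*(-1)))) = -4*(-5 + ((0 - 2) + (3 - 1*(-1)))) = -4*(-5 + (-2 + (3 + 1))) = -4*(-5 + (-2 + 4)) = -4*(-5 + 2) = -4*(-3) = 12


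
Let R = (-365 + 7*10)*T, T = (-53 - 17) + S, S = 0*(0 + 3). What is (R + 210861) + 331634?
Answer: 563145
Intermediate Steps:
S = 0 (S = 0*3 = 0)
T = -70 (T = (-53 - 17) + 0 = -70 + 0 = -70)
R = 20650 (R = (-365 + 7*10)*(-70) = (-365 + 70)*(-70) = -295*(-70) = 20650)
(R + 210861) + 331634 = (20650 + 210861) + 331634 = 231511 + 331634 = 563145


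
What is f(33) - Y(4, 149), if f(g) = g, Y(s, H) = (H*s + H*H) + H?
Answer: -22913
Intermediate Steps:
Y(s, H) = H + H² + H*s (Y(s, H) = (H*s + H²) + H = (H² + H*s) + H = H + H² + H*s)
f(33) - Y(4, 149) = 33 - 149*(1 + 149 + 4) = 33 - 149*154 = 33 - 1*22946 = 33 - 22946 = -22913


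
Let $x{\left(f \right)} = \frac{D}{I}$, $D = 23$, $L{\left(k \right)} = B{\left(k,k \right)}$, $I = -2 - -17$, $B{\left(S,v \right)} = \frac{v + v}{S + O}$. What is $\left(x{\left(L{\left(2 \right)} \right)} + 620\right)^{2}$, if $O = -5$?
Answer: $\frac{86918329}{225} \approx 3.863 \cdot 10^{5}$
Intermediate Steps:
$B{\left(S,v \right)} = \frac{2 v}{-5 + S}$ ($B{\left(S,v \right)} = \frac{v + v}{S - 5} = \frac{2 v}{-5 + S}$)
$I = 15$ ($I = -2 + 17 = 15$)
$L{\left(k \right)} = \frac{2 k}{-5 + k}$
$x{\left(f \right)} = \frac{23}{15}$
$\left(x{\left(L{\left(2 \right)} \right)} + 620\right)^{2} = \left(\frac{23}{15} + 620\right)^{2} = \left(\frac{9323}{15}\right)^{2} = \frac{86918329}{225}$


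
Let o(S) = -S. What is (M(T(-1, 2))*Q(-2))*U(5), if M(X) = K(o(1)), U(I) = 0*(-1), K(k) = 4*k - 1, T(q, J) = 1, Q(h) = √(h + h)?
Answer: 0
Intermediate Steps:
Q(h) = √2*√h (Q(h) = √(2*h) = √2*√h)
K(k) = -1 + 4*k
U(I) = 0
M(X) = -5 (M(X) = -1 + 4*(-1*1) = -1 + 4*(-1) = -1 - 4 = -5)
(M(T(-1, 2))*Q(-2))*U(5) = -5*√2*√(-2)*0 = -5*√2*I*√2*0 = -10*I*0 = 0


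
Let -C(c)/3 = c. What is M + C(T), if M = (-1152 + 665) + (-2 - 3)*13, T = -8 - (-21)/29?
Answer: -15375/29 ≈ -530.17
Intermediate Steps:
T = -211/29 (T = -8 - (-21)/29 = -8 - 1*(-21/29) = -8 + 21/29 = -211/29 ≈ -7.2759)
C(c) = -3*c
M = -552 (M = -487 - 5*13 = -487 - 65 = -552)
M + C(T) = -552 - 3*(-211/29) = -552 + 633/29 = -15375/29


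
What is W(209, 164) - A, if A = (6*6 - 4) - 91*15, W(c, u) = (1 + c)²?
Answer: 45433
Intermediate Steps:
A = -1333 (A = (36 - 4) - 1365 = 32 - 1365 = -1333)
W(209, 164) - A = (1 + 209)² - 1*(-1333) = 210² + 1333 = 44100 + 1333 = 45433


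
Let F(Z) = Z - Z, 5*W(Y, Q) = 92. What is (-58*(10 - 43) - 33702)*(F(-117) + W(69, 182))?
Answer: -2924496/5 ≈ -5.8490e+5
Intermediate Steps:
W(Y, Q) = 92/5 (W(Y, Q) = (⅕)*92 = 92/5)
F(Z) = 0
(-58*(10 - 43) - 33702)*(F(-117) + W(69, 182)) = (-58*(10 - 43) - 33702)*(0 + 92/5) = (-58*(-33) - 33702)*(92/5) = (1914 - 33702)*(92/5) = -31788*92/5 = -2924496/5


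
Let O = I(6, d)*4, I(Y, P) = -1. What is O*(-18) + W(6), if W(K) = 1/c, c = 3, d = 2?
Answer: 217/3 ≈ 72.333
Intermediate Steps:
O = -4 (O = -1*4 = -4)
W(K) = 1/3
O*(-18) + W(6) = -4*(-18) + 1/3 = 72 + 1/3 = 217/3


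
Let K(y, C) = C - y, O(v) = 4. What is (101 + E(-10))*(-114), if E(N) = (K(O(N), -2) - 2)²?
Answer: -18810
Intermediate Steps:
E(N) = 64 (E(N) = ((-2 - 1*4) - 2)² = ((-2 - 4) - 2)² = (-6 - 2)² = (-8)² = 64)
(101 + E(-10))*(-114) = (101 + 64)*(-114) = 165*(-114) = -18810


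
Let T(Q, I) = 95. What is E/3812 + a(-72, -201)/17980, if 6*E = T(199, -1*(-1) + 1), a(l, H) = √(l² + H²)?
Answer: 95/22872 + 3*√5065/17980 ≈ 0.016028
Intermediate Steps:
a(l, H) = √(H² + l²)
E = 95/6 (E = (⅙)*95 = 95/6 ≈ 15.833)
E/3812 + a(-72, -201)/17980 = (95/6)/3812 + √((-201)² + (-72)²)/17980 = (95/6)*(1/3812) + √(40401 + 5184)*(1/17980) = 95/22872 + √45585*(1/17980) = 95/22872 + (3*√5065)*(1/17980) = 95/22872 + 3*√5065/17980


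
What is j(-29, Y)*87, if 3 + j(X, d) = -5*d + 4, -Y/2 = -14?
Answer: -12093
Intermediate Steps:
Y = 28 (Y = -2*(-14) = 28)
j(X, d) = 1 - 5*d (j(X, d) = -3 + (-5*d + 4) = -3 + (4 - 5*d) = 1 - 5*d)
j(-29, Y)*87 = (1 - 5*28)*87 = (1 - 140)*87 = -139*87 = -12093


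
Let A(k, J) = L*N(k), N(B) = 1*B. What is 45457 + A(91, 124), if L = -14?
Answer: 44183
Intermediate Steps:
N(B) = B
A(k, J) = -14*k
45457 + A(91, 124) = 45457 - 14*91 = 45457 - 1274 = 44183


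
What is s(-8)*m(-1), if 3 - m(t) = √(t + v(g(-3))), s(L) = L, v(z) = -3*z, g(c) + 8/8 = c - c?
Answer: -24 + 8*√2 ≈ -12.686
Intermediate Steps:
g(c) = -1 (g(c) = -1 + (c - c) = -1 + 0 = -1)
m(t) = 3 - √(3 + t) (m(t) = 3 - √(t - 3*(-1)) = 3 - √(t + 3) = 3 - √(3 + t))
s(-8)*m(-1) = -8*(3 - √(3 - 1)) = -8*(3 - √2) = -24 + 8*√2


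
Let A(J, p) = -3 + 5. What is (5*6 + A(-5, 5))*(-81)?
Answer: -2592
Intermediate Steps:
A(J, p) = 2
(5*6 + A(-5, 5))*(-81) = (5*6 + 2)*(-81) = (30 + 2)*(-81) = 32*(-81) = -2592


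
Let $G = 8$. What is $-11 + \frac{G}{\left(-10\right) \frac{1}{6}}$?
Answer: $- \frac{79}{5} \approx -15.8$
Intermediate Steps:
$-11 + \frac{G}{\left(-10\right) \frac{1}{6}} = -11 + \frac{8}{\left(-10\right) \frac{1}{6}} = -11 + \frac{8}{- \frac{5}{3}} = -11 + 8 \left(- \frac{3}{5}\right) = -11 - \frac{24}{5} = - \frac{79}{5}$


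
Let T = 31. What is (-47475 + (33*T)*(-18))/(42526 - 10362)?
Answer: -65889/32164 ≈ -2.0485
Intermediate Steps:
(-47475 + (33*T)*(-18))/(42526 - 10362) = (-47475 + (33*31)*(-18))/(42526 - 10362) = (-47475 + 1023*(-18))/32164 = (-47475 - 18414)*(1/32164) = -65889*1/32164 = -65889/32164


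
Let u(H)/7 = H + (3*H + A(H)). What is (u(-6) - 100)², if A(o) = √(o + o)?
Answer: 71236 - 7504*I*√3 ≈ 71236.0 - 12997.0*I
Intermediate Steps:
A(o) = √2*√o (A(o) = √(2*o) = √2*√o)
u(H) = 28*H + 7*√2*√H (u(H) = 7*(H + (3*H + √2*√H)) = 7*(4*H + √2*√H) = 28*H + 7*√2*√H)
(u(-6) - 100)² = ((28*(-6) + 7*√2*√(-6)) - 100)² = ((-168 + 7*√2*(I*√6)) - 100)² = ((-168 + 14*I*√3) - 100)² = (-268 + 14*I*√3)²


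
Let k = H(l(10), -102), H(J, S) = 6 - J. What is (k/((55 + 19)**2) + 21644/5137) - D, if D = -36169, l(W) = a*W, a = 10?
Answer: 508779838747/14065106 ≈ 36173.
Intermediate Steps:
l(W) = 10*W
k = -94 (k = 6 - 10*10 = 6 - 1*100 = 6 - 100 = -94)
(k/((55 + 19)**2) + 21644/5137) - D = (-94/(55 + 19)**2 + 21644/5137) - 1*(-36169) = (-94/(74**2) + 21644*(1/5137)) + 36169 = (-94/5476 + 21644/5137) + 36169 = (-94*1/5476 + 21644/5137) + 36169 = (-47/2738 + 21644/5137) + 36169 = 59019833/14065106 + 36169 = 508779838747/14065106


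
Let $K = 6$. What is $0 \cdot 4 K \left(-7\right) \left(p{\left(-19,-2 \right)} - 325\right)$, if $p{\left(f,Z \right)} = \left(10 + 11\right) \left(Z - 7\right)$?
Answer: $0$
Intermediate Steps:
$p{\left(f,Z \right)} = -147 + 21 Z$ ($p{\left(f,Z \right)} = 21 \left(-7 + Z\right) = -147 + 21 Z$)
$0 \cdot 4 K \left(-7\right) \left(p{\left(-19,-2 \right)} - 325\right) = 0 \cdot 4 \cdot 6 \left(-7\right) \left(\left(-147 + 21 \left(-2\right)\right) - 325\right) = 0 \cdot 6 \left(-7\right) \left(\left(-147 - 42\right) - 325\right) = 0 \left(-7\right) \left(-189 - 325\right) = 0 \left(-514\right) = 0$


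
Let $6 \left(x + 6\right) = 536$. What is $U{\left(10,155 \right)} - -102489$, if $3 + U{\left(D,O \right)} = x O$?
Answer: $\frac{346208}{3} \approx 1.154 \cdot 10^{5}$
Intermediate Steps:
$x = \frac{250}{3}$ ($x = -6 + \frac{1}{6} \cdot 536 = -6 + \frac{268}{3} = \frac{250}{3} \approx 83.333$)
$U{\left(D,O \right)} = -3 + \frac{250 O}{3}$
$U{\left(10,155 \right)} - -102489 = \left(-3 + \frac{250}{3} \cdot 155\right) - -102489 = \left(-3 + \frac{38750}{3}\right) + 102489 = \frac{38741}{3} + 102489 = \frac{346208}{3}$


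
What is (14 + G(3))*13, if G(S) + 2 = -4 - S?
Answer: 65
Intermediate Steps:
G(S) = -6 - S (G(S) = -2 + (-4 - S) = -6 - S)
(14 + G(3))*13 = (14 + (-6 - 1*3))*13 = (14 + (-6 - 3))*13 = (14 - 9)*13 = 5*13 = 65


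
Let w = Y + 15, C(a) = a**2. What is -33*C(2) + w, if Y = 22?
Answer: -95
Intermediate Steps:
w = 37 (w = 22 + 15 = 37)
-33*C(2) + w = -33*2**2 + 37 = -132 + 37 = -95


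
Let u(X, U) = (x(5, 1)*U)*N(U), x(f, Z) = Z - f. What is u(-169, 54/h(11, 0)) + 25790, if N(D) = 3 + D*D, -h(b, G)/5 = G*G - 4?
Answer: 6419717/250 ≈ 25679.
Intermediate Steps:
h(b, G) = 20 - 5*G² (h(b, G) = -5*(G*G - 4) = -5*(G² - 4) = -5*(-4 + G²) = 20 - 5*G²)
N(D) = 3 + D²
u(X, U) = -4*U*(3 + U²) (u(X, U) = ((1 - 1*5)*U)*(3 + U²) = ((1 - 5)*U)*(3 + U²) = (-4*U)*(3 + U²) = -4*U*(3 + U²))
u(-169, 54/h(11, 0)) + 25790 = -4*54/(20 - 5*0²)*(3 + (54/(20 - 5*0²))²) + 25790 = -4*54/(20 - 5*0)*(3 + (54/(20 - 5*0))²) + 25790 = -4*54/(20 + 0)*(3 + (54/(20 + 0))²) + 25790 = -4*54/20*(3 + (54/20)²) + 25790 = -4*54*(1/20)*(3 + (54*(1/20))²) + 25790 = -4*27/10*(3 + (27/10)²) + 25790 = -4*27/10*(3 + 729/100) + 25790 = -4*27/10*1029/100 + 25790 = -27783/250 + 25790 = 6419717/250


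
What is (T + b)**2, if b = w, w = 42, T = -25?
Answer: 289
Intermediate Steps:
b = 42
(T + b)**2 = (-25 + 42)**2 = 17**2 = 289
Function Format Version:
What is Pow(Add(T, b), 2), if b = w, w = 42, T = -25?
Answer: 289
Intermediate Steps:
b = 42
Pow(Add(T, b), 2) = Pow(Add(-25, 42), 2) = Pow(17, 2) = 289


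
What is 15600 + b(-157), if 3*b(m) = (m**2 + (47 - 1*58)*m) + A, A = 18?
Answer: 24398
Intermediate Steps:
b(m) = 6 - 11*m/3 + m**2/3 (b(m) = ((m**2 + (47 - 1*58)*m) + 18)/3 = ((m**2 + (47 - 58)*m) + 18)/3 = ((m**2 - 11*m) + 18)/3 = (18 + m**2 - 11*m)/3 = 6 - 11*m/3 + m**2/3)
15600 + b(-157) = 15600 + (6 - 11/3*(-157) + (1/3)*(-157)**2) = 15600 + (6 + 1727/3 + (1/3)*24649) = 15600 + (6 + 1727/3 + 24649/3) = 15600 + 8798 = 24398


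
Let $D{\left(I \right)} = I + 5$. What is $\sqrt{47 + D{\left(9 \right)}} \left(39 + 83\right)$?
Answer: $122 \sqrt{61} \approx 952.85$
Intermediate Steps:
$D{\left(I \right)} = 5 + I$
$\sqrt{47 + D{\left(9 \right)}} \left(39 + 83\right) = \sqrt{47 + \left(5 + 9\right)} \left(39 + 83\right) = \sqrt{47 + 14} \cdot 122 = \sqrt{61} \cdot 122 = 122 \sqrt{61}$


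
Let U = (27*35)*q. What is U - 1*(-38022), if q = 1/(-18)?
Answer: 75939/2 ≈ 37970.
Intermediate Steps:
q = -1/18 ≈ -0.055556
U = -105/2 (U = (27*35)*(-1/18) = 945*(-1/18) = -105/2 ≈ -52.500)
U - 1*(-38022) = -105/2 - 1*(-38022) = -105/2 + 38022 = 75939/2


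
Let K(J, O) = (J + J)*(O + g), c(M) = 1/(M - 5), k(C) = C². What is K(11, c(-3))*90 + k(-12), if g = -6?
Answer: -23967/2 ≈ -11984.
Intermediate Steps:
c(M) = 1/(-5 + M)
K(J, O) = 2*J*(-6 + O) (K(J, O) = (J + J)*(O - 6) = (2*J)*(-6 + O) = 2*J*(-6 + O))
K(11, c(-3))*90 + k(-12) = (2*11*(-6 + 1/(-5 - 3)))*90 + (-12)² = (2*11*(-6 + 1/(-8)))*90 + 144 = (2*11*(-6 - ⅛))*90 + 144 = (2*11*(-49/8))*90 + 144 = -539/4*90 + 144 = -24255/2 + 144 = -23967/2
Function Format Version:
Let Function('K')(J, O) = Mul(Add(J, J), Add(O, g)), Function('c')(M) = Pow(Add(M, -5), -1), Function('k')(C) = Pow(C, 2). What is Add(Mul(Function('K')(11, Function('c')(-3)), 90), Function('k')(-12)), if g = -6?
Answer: Rational(-23967, 2) ≈ -11984.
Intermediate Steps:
Function('c')(M) = Pow(Add(-5, M), -1)
Function('K')(J, O) = Mul(2, J, Add(-6, O)) (Function('K')(J, O) = Mul(Add(J, J), Add(O, -6)) = Mul(Mul(2, J), Add(-6, O)) = Mul(2, J, Add(-6, O)))
Add(Mul(Function('K')(11, Function('c')(-3)), 90), Function('k')(-12)) = Add(Mul(Mul(2, 11, Add(-6, Pow(Add(-5, -3), -1))), 90), Pow(-12, 2)) = Add(Mul(Mul(2, 11, Add(-6, Pow(-8, -1))), 90), 144) = Add(Mul(Mul(2, 11, Add(-6, Rational(-1, 8))), 90), 144) = Add(Mul(Mul(2, 11, Rational(-49, 8)), 90), 144) = Add(Mul(Rational(-539, 4), 90), 144) = Add(Rational(-24255, 2), 144) = Rational(-23967, 2)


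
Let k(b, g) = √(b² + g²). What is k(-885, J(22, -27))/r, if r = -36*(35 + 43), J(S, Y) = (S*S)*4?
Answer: -√4531321/2808 ≈ -0.75808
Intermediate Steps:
J(S, Y) = 4*S² (J(S, Y) = S²*4 = 4*S²)
r = -2808 (r = -36*78 = -2808)
k(-885, J(22, -27))/r = √((-885)² + (4*22²)²)/(-2808) = √(783225 + (4*484)²)*(-1/2808) = √(783225 + 1936²)*(-1/2808) = √(783225 + 3748096)*(-1/2808) = √4531321*(-1/2808) = -√4531321/2808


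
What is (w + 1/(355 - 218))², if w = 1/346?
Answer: 233289/2246949604 ≈ 0.00010382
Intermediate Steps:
w = 1/346 ≈ 0.0028902
(w + 1/(355 - 218))² = (1/346 + 1/(355 - 218))² = (1/346 + 1/137)² = (483/47402)² = 233289/2246949604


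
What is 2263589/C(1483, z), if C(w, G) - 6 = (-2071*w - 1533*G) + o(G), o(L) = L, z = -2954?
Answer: 73019/46911 ≈ 1.5565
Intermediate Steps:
C(w, G) = 6 - 2071*w - 1532*G (C(w, G) = 6 + ((-2071*w - 1533*G) + G) = 6 + (-2071*w - 1532*G) = 6 - 2071*w - 1532*G)
2263589/C(1483, z) = 2263589/(6 - 2071*1483 - 1532*(-2954)) = 2263589/(6 - 3071293 + 4525528) = 2263589/1454241 = 2263589*(1/1454241) = 73019/46911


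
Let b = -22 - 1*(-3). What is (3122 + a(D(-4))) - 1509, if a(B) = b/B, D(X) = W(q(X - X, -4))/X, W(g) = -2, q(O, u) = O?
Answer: 1575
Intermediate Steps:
b = -19 (b = -22 + 3 = -19)
D(X) = -2/X
a(B) = -19/B
(3122 + a(D(-4))) - 1509 = (3122 - 19/((-2/(-4)))) - 1509 = (3122 - 19/((-2*(-¼)))) - 1509 = (3122 - 19/½) - 1509 = (3122 - 19*2) - 1509 = (3122 - 38) - 1509 = 3084 - 1509 = 1575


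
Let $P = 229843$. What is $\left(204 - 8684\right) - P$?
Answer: $-238323$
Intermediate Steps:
$\left(204 - 8684\right) - P = \left(204 - 8684\right) - 229843 = -8480 - 229843 = -238323$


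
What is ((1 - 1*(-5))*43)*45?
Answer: 11610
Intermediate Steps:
((1 - 1*(-5))*43)*45 = ((1 + 5)*43)*45 = (6*43)*45 = 258*45 = 11610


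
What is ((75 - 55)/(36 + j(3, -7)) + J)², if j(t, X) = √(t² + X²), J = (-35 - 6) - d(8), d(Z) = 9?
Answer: 935753900/383161 + 611800*√58/383161 ≈ 2454.4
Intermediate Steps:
J = -50 (J = (-35 - 6) - 1*9 = -41 - 9 = -50)
j(t, X) = √(X² + t²)
((75 - 55)/(36 + j(3, -7)) + J)² = ((75 - 55)/(36 + √((-7)² + 3²)) - 50)² = (20/(36 + √(49 + 9)) - 50)² = (20/(36 + √58) - 50)² = (-50 + 20/(36 + √58))²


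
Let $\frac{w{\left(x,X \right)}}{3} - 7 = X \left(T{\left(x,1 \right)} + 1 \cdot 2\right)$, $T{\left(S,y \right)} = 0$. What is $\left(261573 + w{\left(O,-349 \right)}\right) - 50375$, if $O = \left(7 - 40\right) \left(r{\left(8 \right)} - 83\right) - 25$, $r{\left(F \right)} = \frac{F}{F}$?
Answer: $209125$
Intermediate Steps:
$r{\left(F \right)} = 1$
$O = 2681$ ($O = \left(7 - 40\right) \left(1 - 83\right) - 25 = \left(-33\right) \left(-82\right) - 25 = 2706 - 25 = 2681$)
$w{\left(x,X \right)} = 21 + 6 X$ ($w{\left(x,X \right)} = 21 + 3 X \left(0 + 1 \cdot 2\right) = 21 + 3 X \left(0 + 2\right) = 21 + 3 X 2 = 21 + 3 \cdot 2 X = 21 + 6 X$)
$\left(261573 + w{\left(O,-349 \right)}\right) - 50375 = \left(261573 + \left(21 + 6 \left(-349\right)\right)\right) - 50375 = \left(261573 + \left(21 - 2094\right)\right) - 50375 = \left(261573 - 2073\right) - 50375 = 259500 - 50375 = 209125$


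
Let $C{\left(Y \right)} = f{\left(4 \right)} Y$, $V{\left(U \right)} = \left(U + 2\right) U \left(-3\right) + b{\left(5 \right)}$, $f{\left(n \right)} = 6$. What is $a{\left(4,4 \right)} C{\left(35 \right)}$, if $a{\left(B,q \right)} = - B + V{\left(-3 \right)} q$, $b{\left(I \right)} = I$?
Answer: $-4200$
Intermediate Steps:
$V{\left(U \right)} = 5 - 3 U \left(2 + U\right)$ ($V{\left(U \right)} = \left(U + 2\right) U \left(-3\right) + 5 = \left(2 + U\right) U \left(-3\right) + 5 = U \left(2 + U\right) \left(-3\right) + 5 = - 3 U \left(2 + U\right) + 5 = 5 - 3 U \left(2 + U\right)$)
$C{\left(Y \right)} = 6 Y$
$a{\left(B,q \right)} = - B - 4 q$ ($a{\left(B,q \right)} = - B + \left(5 - -18 - 3 \left(-3\right)^{2}\right) q = - B + \left(5 + 18 - 27\right) q = - B - 4 q$)
$a{\left(4,4 \right)} C{\left(35 \right)} = \left(\left(-1\right) 4 - 16\right) 6 \cdot 35 = \left(-4 - 16\right) 210 = \left(-20\right) 210 = -4200$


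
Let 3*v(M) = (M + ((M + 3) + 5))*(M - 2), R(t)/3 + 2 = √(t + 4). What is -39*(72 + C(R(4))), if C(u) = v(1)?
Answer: -2678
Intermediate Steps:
R(t) = -6 + 3*√(4 + t) (R(t) = -6 + 3*√(t + 4) = -6 + 3*√(4 + t))
v(M) = (-2 + M)*(8 + 2*M)/3 (v(M) = ((M + ((M + 3) + 5))*(M - 2))/3 = ((M + ((3 + M) + 5))*(-2 + M))/3 = ((M + (8 + M))*(-2 + M))/3 = ((8 + 2*M)*(-2 + M))/3 = ((-2 + M)*(8 + 2*M))/3 = (-2 + M)*(8 + 2*M)/3)
C(u) = -10/3 (C(u) = -16/3 + (⅔)*1² + (4/3)*1 = -16/3 + (⅔)*1 + 4/3 = -16/3 + ⅔ + 4/3 = -10/3)
-39*(72 + C(R(4))) = -39*(72 - 10/3) = -39*206/3 = -2678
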